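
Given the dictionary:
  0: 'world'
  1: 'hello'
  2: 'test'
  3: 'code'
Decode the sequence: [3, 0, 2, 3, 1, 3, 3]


Look up each index in the dictionary:
  3 -> 'code'
  0 -> 'world'
  2 -> 'test'
  3 -> 'code'
  1 -> 'hello'
  3 -> 'code'
  3 -> 'code'

Decoded: "code world test code hello code code"


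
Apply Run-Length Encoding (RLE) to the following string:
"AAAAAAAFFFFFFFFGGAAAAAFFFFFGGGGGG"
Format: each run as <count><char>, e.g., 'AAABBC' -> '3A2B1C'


Scanning runs left to right:
  i=0: run of 'A' x 7 -> '7A'
  i=7: run of 'F' x 8 -> '8F'
  i=15: run of 'G' x 2 -> '2G'
  i=17: run of 'A' x 5 -> '5A'
  i=22: run of 'F' x 5 -> '5F'
  i=27: run of 'G' x 6 -> '6G'

RLE = 7A8F2G5A5F6G


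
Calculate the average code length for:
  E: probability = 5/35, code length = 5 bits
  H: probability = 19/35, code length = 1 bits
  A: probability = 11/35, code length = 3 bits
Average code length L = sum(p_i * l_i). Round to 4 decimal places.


Weighted contributions p_i * l_i:
  E: (5/35) * 5 = 25/35
  H: (19/35) * 1 = 19/35
  A: (11/35) * 3 = 33/35
Sum = (25 + 19 + 33)/35 = 77/35

L = 77/35 = 2.2000 bits/symbol


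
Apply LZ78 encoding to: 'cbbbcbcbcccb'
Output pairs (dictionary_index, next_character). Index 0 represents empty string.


LZ78 encoding steps:
Dictionary: {0: ''}
Step 1: w='' (idx 0), next='c' -> output (0, 'c'), add 'c' as idx 1
Step 2: w='' (idx 0), next='b' -> output (0, 'b'), add 'b' as idx 2
Step 3: w='b' (idx 2), next='b' -> output (2, 'b'), add 'bb' as idx 3
Step 4: w='c' (idx 1), next='b' -> output (1, 'b'), add 'cb' as idx 4
Step 5: w='cb' (idx 4), next='c' -> output (4, 'c'), add 'cbc' as idx 5
Step 6: w='c' (idx 1), next='c' -> output (1, 'c'), add 'cc' as idx 6
Step 7: w='b' (idx 2), end of input -> output (2, '')


Encoded: [(0, 'c'), (0, 'b'), (2, 'b'), (1, 'b'), (4, 'c'), (1, 'c'), (2, '')]


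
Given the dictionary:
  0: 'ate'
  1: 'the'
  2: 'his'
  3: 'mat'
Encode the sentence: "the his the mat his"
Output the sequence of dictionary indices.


Look up each word in the dictionary:
  'the' -> 1
  'his' -> 2
  'the' -> 1
  'mat' -> 3
  'his' -> 2

Encoded: [1, 2, 1, 3, 2]


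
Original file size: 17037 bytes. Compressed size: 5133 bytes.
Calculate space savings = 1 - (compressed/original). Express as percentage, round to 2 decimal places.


ratio = compressed/original = 5133/17037 = 0.301285
savings = 1 - ratio = 1 - 0.301285 = 0.698715
as a percentage: 0.698715 * 100 = 69.87%

Space savings = 1 - 5133/17037 = 69.87%


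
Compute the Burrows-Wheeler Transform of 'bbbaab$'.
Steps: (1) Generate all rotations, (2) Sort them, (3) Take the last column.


Rotations (sorted):
  0: $bbbaab -> last char: b
  1: aab$bbb -> last char: b
  2: ab$bbba -> last char: a
  3: b$bbbaa -> last char: a
  4: baab$bb -> last char: b
  5: bbaab$b -> last char: b
  6: bbbaab$ -> last char: $


BWT = bbaabb$


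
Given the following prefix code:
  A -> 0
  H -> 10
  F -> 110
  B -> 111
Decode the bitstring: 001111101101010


Decoding step by step:
Bits 0 -> A
Bits 0 -> A
Bits 111 -> B
Bits 110 -> F
Bits 110 -> F
Bits 10 -> H
Bits 10 -> H


Decoded message: AABFFHH


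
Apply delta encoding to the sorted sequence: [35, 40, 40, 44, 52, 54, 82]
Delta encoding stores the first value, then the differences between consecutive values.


First value: 35
Deltas:
  40 - 35 = 5
  40 - 40 = 0
  44 - 40 = 4
  52 - 44 = 8
  54 - 52 = 2
  82 - 54 = 28


Delta encoded: [35, 5, 0, 4, 8, 2, 28]


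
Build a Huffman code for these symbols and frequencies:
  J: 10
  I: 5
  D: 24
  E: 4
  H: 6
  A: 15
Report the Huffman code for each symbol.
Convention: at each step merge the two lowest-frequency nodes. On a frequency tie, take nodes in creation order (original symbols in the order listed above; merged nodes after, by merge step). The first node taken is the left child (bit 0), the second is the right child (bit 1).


Huffman tree construction:
Step 1: Merge E(4) + I(5) = 9
Step 2: Merge H(6) + (E+I)(9) = 15
Step 3: Merge J(10) + A(15) = 25
Step 4: Merge (H+(E+I))(15) + D(24) = 39
Step 5: Merge (J+A)(25) + ((H+(E+I))+D)(39) = 64
Read each symbol's code off the tree from the root (left child = 0, right child = 1).

Codes:
  J: 00 (length 2)
  I: 1011 (length 4)
  D: 11 (length 2)
  E: 1010 (length 4)
  H: 100 (length 3)
  A: 01 (length 2)
Average code length: 152/64 = 2.3750 bits/symbol


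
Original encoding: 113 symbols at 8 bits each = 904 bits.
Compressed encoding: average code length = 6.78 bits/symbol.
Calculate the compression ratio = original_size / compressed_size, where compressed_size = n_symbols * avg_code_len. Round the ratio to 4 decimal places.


original_size = n_symbols * orig_bits = 113 * 8 = 904 bits
compressed_size = n_symbols * avg_code_len = 113 * 6.78 = 766.14 bits
ratio = original_size / compressed_size = 904 / 766.14 = 1.1799

Compression ratio = 1.1799


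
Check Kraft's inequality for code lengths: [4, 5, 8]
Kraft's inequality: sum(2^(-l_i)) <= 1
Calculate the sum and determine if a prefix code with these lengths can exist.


Sum = 2^(-4) + 2^(-5) + 2^(-8)
    = 0.0625 + 0.03125 + 0.00390625
    = 25/256 = 0.09765625
Since 0.09765625 <= 1, Kraft's inequality IS satisfied.
A prefix code with these lengths CAN exist.

Kraft sum = 0.09765625. Satisfied.


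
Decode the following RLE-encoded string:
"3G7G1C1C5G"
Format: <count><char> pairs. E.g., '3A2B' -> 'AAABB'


Expanding each <count><char> pair:
  3G -> 'GGG'
  7G -> 'GGGGGGG'
  1C -> 'C'
  1C -> 'C'
  5G -> 'GGGGG'

Decoded = GGGGGGGGGGCCGGGGG


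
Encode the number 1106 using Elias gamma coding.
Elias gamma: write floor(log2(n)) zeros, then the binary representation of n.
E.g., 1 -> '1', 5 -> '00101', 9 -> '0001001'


num_bits = floor(log2(1106)) + 1 = 11
leading_zeros = num_bits - 1 = 10
binary(1106) = 10001010010

Elias gamma(1106) = '0000000000' + '10001010010' = 000000000010001010010 (21 bits)


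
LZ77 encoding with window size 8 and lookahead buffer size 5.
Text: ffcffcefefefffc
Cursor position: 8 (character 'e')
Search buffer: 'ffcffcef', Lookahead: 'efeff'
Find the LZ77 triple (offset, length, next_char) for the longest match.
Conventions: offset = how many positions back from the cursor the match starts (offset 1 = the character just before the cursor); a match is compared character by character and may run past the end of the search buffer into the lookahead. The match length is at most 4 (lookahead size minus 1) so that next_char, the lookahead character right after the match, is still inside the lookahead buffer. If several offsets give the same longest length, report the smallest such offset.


Try each offset into the search buffer:
  offset=1 (pos 7, char 'f'): match length 0
  offset=2 (pos 6, char 'e'): match length 4
  offset=3 (pos 5, char 'c'): match length 0
  offset=4 (pos 4, char 'f'): match length 0
  offset=5 (pos 3, char 'f'): match length 0
  offset=6 (pos 2, char 'c'): match length 0
  offset=7 (pos 1, char 'f'): match length 0
  offset=8 (pos 0, char 'f'): match length 0
Longest match has length 4 at offset 2.
next_char = character at position 8 + 4 = 12 -> 'f'

Best match: offset=2, length=4 (matching 'efef' starting at position 6)
LZ77 triple: (2, 4, 'f')


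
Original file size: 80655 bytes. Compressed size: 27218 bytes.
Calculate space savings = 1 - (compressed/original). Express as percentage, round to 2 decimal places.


ratio = compressed/original = 27218/80655 = 0.337462
savings = 1 - ratio = 1 - 0.337462 = 0.662538
as a percentage: 0.662538 * 100 = 66.25%

Space savings = 1 - 27218/80655 = 66.25%


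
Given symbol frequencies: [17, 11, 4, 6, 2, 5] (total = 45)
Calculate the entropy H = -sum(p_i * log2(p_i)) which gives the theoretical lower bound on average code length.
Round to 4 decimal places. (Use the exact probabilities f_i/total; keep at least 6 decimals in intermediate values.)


Per-symbol terms -p_i * log2(p_i) with p_i = f_i/45:
  p = 17/45 = 0.377778: log2(p) = -1.404390, -p*log2(p) = 0.530547
  p = 11/45 = 0.244444: log2(p) = -2.032421, -p*log2(p) = 0.496814
  p = 4/45 = 0.088889: log2(p) = -3.491853, -p*log2(p) = 0.310387
  p = 6/45 = 0.133333: log2(p) = -2.906891, -p*log2(p) = 0.387585
  p = 2/45 = 0.044444: log2(p) = -4.491853, -p*log2(p) = 0.199638
  p = 5/45 = 0.111111: log2(p) = -3.169925, -p*log2(p) = 0.352214
H = 0.530547 + 0.496814 + 0.310387 + 0.387585 + 0.199638 + 0.352214 = 2.277185

H = 2.2772 bits/symbol


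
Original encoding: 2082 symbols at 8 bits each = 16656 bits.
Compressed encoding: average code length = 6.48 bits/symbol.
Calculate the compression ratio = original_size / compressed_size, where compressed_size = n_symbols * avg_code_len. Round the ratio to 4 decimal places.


original_size = n_symbols * orig_bits = 2082 * 8 = 16656 bits
compressed_size = n_symbols * avg_code_len = 2082 * 6.48 = 13491.36 bits
ratio = original_size / compressed_size = 16656 / 13491.36 = 1.2346

Compression ratio = 1.2346


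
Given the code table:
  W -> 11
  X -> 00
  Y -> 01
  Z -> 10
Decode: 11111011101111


Decoding:
11 -> W
11 -> W
10 -> Z
11 -> W
10 -> Z
11 -> W
11 -> W


Result: WWZWZWW


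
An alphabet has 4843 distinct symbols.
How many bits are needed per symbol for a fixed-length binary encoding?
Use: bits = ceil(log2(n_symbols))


log2(4843) = 12.2417
Bracket: 2^12 = 4096 < 4843 <= 2^13 = 8192
So ceil(log2(4843)) = 13

bits = ceil(log2(4843)) = ceil(12.2417) = 13 bits


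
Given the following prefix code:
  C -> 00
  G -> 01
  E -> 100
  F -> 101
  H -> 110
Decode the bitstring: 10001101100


Decoding step by step:
Bits 100 -> E
Bits 01 -> G
Bits 101 -> F
Bits 100 -> E


Decoded message: EGFE


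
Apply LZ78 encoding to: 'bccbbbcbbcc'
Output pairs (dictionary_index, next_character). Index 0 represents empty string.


LZ78 encoding steps:
Dictionary: {0: ''}
Step 1: w='' (idx 0), next='b' -> output (0, 'b'), add 'b' as idx 1
Step 2: w='' (idx 0), next='c' -> output (0, 'c'), add 'c' as idx 2
Step 3: w='c' (idx 2), next='b' -> output (2, 'b'), add 'cb' as idx 3
Step 4: w='b' (idx 1), next='b' -> output (1, 'b'), add 'bb' as idx 4
Step 5: w='cb' (idx 3), next='b' -> output (3, 'b'), add 'cbb' as idx 5
Step 6: w='c' (idx 2), next='c' -> output (2, 'c'), add 'cc' as idx 6


Encoded: [(0, 'b'), (0, 'c'), (2, 'b'), (1, 'b'), (3, 'b'), (2, 'c')]


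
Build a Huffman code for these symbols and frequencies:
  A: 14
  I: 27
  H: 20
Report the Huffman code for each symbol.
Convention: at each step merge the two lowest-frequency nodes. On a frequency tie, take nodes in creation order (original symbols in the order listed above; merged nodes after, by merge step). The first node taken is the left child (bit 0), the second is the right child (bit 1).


Huffman tree construction:
Step 1: Merge A(14) + H(20) = 34
Step 2: Merge I(27) + (A+H)(34) = 61
Read each symbol's code off the tree from the root (left child = 0, right child = 1).

Codes:
  A: 10 (length 2)
  I: 0 (length 1)
  H: 11 (length 2)
Average code length: 95/61 = 1.5574 bits/symbol


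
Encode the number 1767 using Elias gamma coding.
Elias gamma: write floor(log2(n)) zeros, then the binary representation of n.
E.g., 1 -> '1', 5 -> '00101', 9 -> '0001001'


num_bits = floor(log2(1767)) + 1 = 11
leading_zeros = num_bits - 1 = 10
binary(1767) = 11011100111

Elias gamma(1767) = '0000000000' + '11011100111' = 000000000011011100111 (21 bits)


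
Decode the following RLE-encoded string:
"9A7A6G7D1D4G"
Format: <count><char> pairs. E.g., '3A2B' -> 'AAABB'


Expanding each <count><char> pair:
  9A -> 'AAAAAAAAA'
  7A -> 'AAAAAAA'
  6G -> 'GGGGGG'
  7D -> 'DDDDDDD'
  1D -> 'D'
  4G -> 'GGGG'

Decoded = AAAAAAAAAAAAAAAAGGGGGGDDDDDDDDGGGG


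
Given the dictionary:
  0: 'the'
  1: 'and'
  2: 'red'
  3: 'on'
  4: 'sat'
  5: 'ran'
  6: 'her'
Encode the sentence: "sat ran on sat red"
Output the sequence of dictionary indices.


Look up each word in the dictionary:
  'sat' -> 4
  'ran' -> 5
  'on' -> 3
  'sat' -> 4
  'red' -> 2

Encoded: [4, 5, 3, 4, 2]


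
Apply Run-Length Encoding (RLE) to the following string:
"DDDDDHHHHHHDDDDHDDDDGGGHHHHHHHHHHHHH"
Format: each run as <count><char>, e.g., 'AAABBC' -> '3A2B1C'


Scanning runs left to right:
  i=0: run of 'D' x 5 -> '5D'
  i=5: run of 'H' x 6 -> '6H'
  i=11: run of 'D' x 4 -> '4D'
  i=15: run of 'H' x 1 -> '1H'
  i=16: run of 'D' x 4 -> '4D'
  i=20: run of 'G' x 3 -> '3G'
  i=23: run of 'H' x 13 -> '13H'

RLE = 5D6H4D1H4D3G13H


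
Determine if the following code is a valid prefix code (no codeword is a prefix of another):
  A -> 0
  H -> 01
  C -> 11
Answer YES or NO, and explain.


Checking each pair (does one codeword prefix another?):
  A='0' vs H='01': prefix -- VIOLATION

NO -- this is NOT a valid prefix code. A (0) is a prefix of H (01).


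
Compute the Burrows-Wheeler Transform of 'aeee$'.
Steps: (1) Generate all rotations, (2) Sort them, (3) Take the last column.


Rotations (sorted):
  0: $aeee -> last char: e
  1: aeee$ -> last char: $
  2: e$aee -> last char: e
  3: ee$ae -> last char: e
  4: eee$a -> last char: a


BWT = e$eea


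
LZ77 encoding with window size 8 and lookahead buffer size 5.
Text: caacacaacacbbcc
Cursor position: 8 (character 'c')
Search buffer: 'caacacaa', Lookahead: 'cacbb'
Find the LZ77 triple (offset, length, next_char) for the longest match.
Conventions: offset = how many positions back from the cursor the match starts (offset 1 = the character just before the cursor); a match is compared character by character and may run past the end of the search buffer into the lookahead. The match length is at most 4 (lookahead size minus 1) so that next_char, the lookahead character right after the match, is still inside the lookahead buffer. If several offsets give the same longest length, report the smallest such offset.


Try each offset into the search buffer:
  offset=1 (pos 7, char 'a'): match length 0
  offset=2 (pos 6, char 'a'): match length 0
  offset=3 (pos 5, char 'c'): match length 2
  offset=4 (pos 4, char 'a'): match length 0
  offset=5 (pos 3, char 'c'): match length 3
  offset=6 (pos 2, char 'a'): match length 0
  offset=7 (pos 1, char 'a'): match length 0
  offset=8 (pos 0, char 'c'): match length 2
Longest match has length 3 at offset 5.
next_char = character at position 8 + 3 = 11 -> 'b'

Best match: offset=5, length=3 (matching 'cac' starting at position 3)
LZ77 triple: (5, 3, 'b')


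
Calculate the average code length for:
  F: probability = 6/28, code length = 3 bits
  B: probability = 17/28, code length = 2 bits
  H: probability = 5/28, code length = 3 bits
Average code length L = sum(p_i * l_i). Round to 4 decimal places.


Weighted contributions p_i * l_i:
  F: (6/28) * 3 = 18/28
  B: (17/28) * 2 = 34/28
  H: (5/28) * 3 = 15/28
Sum = (18 + 34 + 15)/28 = 67/28

L = 67/28 = 2.3929 bits/symbol


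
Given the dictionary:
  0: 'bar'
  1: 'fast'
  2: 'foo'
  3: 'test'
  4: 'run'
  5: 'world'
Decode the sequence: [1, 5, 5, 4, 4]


Look up each index in the dictionary:
  1 -> 'fast'
  5 -> 'world'
  5 -> 'world'
  4 -> 'run'
  4 -> 'run'

Decoded: "fast world world run run"


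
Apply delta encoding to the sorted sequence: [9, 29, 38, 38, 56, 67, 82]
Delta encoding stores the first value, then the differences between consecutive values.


First value: 9
Deltas:
  29 - 9 = 20
  38 - 29 = 9
  38 - 38 = 0
  56 - 38 = 18
  67 - 56 = 11
  82 - 67 = 15


Delta encoded: [9, 20, 9, 0, 18, 11, 15]


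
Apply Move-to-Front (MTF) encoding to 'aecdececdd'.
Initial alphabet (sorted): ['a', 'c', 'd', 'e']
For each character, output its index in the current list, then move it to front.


MTF encoding:
'a': index 0 in ['a', 'c', 'd', 'e'] -> ['a', 'c', 'd', 'e']
'e': index 3 in ['a', 'c', 'd', 'e'] -> ['e', 'a', 'c', 'd']
'c': index 2 in ['e', 'a', 'c', 'd'] -> ['c', 'e', 'a', 'd']
'd': index 3 in ['c', 'e', 'a', 'd'] -> ['d', 'c', 'e', 'a']
'e': index 2 in ['d', 'c', 'e', 'a'] -> ['e', 'd', 'c', 'a']
'c': index 2 in ['e', 'd', 'c', 'a'] -> ['c', 'e', 'd', 'a']
'e': index 1 in ['c', 'e', 'd', 'a'] -> ['e', 'c', 'd', 'a']
'c': index 1 in ['e', 'c', 'd', 'a'] -> ['c', 'e', 'd', 'a']
'd': index 2 in ['c', 'e', 'd', 'a'] -> ['d', 'c', 'e', 'a']
'd': index 0 in ['d', 'c', 'e', 'a'] -> ['d', 'c', 'e', 'a']


Output: [0, 3, 2, 3, 2, 2, 1, 1, 2, 0]


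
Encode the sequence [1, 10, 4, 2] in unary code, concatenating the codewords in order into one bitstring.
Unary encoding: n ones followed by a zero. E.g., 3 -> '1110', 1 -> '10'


Encode each number as n ones followed by a terminating 0:
  1 -> 10 (2 bits)
  10 -> 11111111110 (11 bits)
  4 -> 11110 (5 bits)
  2 -> 110 (3 bits)
Total length = 2 + 11 + 5 + 3 = 21 bits.

Unary([1, 10, 4, 2]) = 101111111111011110110 (21 bits)


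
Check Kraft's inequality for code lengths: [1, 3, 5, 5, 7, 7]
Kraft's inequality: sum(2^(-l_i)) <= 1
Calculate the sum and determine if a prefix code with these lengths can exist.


Sum = 2^(-1) + 2^(-3) + 2^(-5) + 2^(-5) + 2^(-7) + 2^(-7)
    = 0.5 + 0.125 + 0.03125 + 0.03125 + 0.0078125 + 0.0078125
    = 90/128 = 0.703125
Since 0.703125 <= 1, Kraft's inequality IS satisfied.
A prefix code with these lengths CAN exist.

Kraft sum = 0.703125. Satisfied.


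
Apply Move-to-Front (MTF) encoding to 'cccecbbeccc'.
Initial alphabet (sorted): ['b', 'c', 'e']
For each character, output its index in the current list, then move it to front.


MTF encoding:
'c': index 1 in ['b', 'c', 'e'] -> ['c', 'b', 'e']
'c': index 0 in ['c', 'b', 'e'] -> ['c', 'b', 'e']
'c': index 0 in ['c', 'b', 'e'] -> ['c', 'b', 'e']
'e': index 2 in ['c', 'b', 'e'] -> ['e', 'c', 'b']
'c': index 1 in ['e', 'c', 'b'] -> ['c', 'e', 'b']
'b': index 2 in ['c', 'e', 'b'] -> ['b', 'c', 'e']
'b': index 0 in ['b', 'c', 'e'] -> ['b', 'c', 'e']
'e': index 2 in ['b', 'c', 'e'] -> ['e', 'b', 'c']
'c': index 2 in ['e', 'b', 'c'] -> ['c', 'e', 'b']
'c': index 0 in ['c', 'e', 'b'] -> ['c', 'e', 'b']
'c': index 0 in ['c', 'e', 'b'] -> ['c', 'e', 'b']


Output: [1, 0, 0, 2, 1, 2, 0, 2, 2, 0, 0]


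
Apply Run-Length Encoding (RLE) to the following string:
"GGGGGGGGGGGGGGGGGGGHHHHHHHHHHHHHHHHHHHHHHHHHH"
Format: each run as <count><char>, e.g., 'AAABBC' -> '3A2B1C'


Scanning runs left to right:
  i=0: run of 'G' x 19 -> '19G'
  i=19: run of 'H' x 26 -> '26H'

RLE = 19G26H


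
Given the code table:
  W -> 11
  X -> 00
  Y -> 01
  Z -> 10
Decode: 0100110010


Decoding:
01 -> Y
00 -> X
11 -> W
00 -> X
10 -> Z


Result: YXWXZ


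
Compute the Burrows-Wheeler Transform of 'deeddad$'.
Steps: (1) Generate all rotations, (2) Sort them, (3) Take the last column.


Rotations (sorted):
  0: $deeddad -> last char: d
  1: ad$deedd -> last char: d
  2: d$deedda -> last char: a
  3: dad$deed -> last char: d
  4: ddad$dee -> last char: e
  5: deeddad$ -> last char: $
  6: eddad$de -> last char: e
  7: eeddad$d -> last char: d


BWT = ddade$ed


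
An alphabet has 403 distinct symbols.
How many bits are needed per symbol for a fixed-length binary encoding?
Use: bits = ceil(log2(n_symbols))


log2(403) = 8.6546
Bracket: 2^8 = 256 < 403 <= 2^9 = 512
So ceil(log2(403)) = 9

bits = ceil(log2(403)) = ceil(8.6546) = 9 bits


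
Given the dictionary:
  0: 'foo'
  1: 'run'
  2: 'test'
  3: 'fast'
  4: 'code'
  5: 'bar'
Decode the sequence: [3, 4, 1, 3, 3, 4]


Look up each index in the dictionary:
  3 -> 'fast'
  4 -> 'code'
  1 -> 'run'
  3 -> 'fast'
  3 -> 'fast'
  4 -> 'code'

Decoded: "fast code run fast fast code"


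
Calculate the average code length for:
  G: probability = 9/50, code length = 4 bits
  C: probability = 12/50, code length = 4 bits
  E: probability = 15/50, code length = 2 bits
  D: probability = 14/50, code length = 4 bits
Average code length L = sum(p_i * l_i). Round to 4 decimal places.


Weighted contributions p_i * l_i:
  G: (9/50) * 4 = 36/50
  C: (12/50) * 4 = 48/50
  E: (15/50) * 2 = 30/50
  D: (14/50) * 4 = 56/50
Sum = (36 + 48 + 30 + 56)/50 = 170/50

L = 170/50 = 3.4000 bits/symbol


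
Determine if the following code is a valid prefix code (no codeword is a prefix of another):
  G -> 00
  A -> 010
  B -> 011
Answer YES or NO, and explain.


Checking each pair (does one codeword prefix another?):
  G='00' vs A='010': no prefix
  G='00' vs B='011': no prefix
  A='010' vs G='00': no prefix
  A='010' vs B='011': no prefix
  B='011' vs G='00': no prefix
  B='011' vs A='010': no prefix
No violation found over all pairs.

YES -- this is a valid prefix code. No codeword is a prefix of any other codeword.


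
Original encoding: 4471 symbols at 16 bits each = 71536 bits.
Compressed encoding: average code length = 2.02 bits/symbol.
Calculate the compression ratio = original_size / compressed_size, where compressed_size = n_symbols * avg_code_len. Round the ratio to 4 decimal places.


original_size = n_symbols * orig_bits = 4471 * 16 = 71536 bits
compressed_size = n_symbols * avg_code_len = 4471 * 2.02 = 9031.42 bits
ratio = original_size / compressed_size = 71536 / 9031.42 = 7.9208

Compression ratio = 7.9208


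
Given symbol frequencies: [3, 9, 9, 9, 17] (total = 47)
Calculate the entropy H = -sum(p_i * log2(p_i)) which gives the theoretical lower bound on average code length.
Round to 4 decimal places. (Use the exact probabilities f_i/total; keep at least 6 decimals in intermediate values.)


Per-symbol terms -p_i * log2(p_i) with p_i = f_i/47:
  p = 3/47 = 0.063830: log2(p) = -3.969626, -p*log2(p) = 0.253380
  p = 9/47 = 0.191489: log2(p) = -2.384664, -p*log2(p) = 0.456638
  p = 9/47 = 0.191489: log2(p) = -2.384664, -p*log2(p) = 0.456638
  p = 9/47 = 0.191489: log2(p) = -2.384664, -p*log2(p) = 0.456638
  p = 17/47 = 0.361702: log2(p) = -1.467126, -p*log2(p) = 0.530663
H = 0.253380 + 0.456638 + 0.456638 + 0.456638 + 0.530663 = 2.153957

H = 2.154 bits/symbol


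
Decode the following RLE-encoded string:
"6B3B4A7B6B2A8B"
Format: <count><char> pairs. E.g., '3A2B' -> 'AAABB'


Expanding each <count><char> pair:
  6B -> 'BBBBBB'
  3B -> 'BBB'
  4A -> 'AAAA'
  7B -> 'BBBBBBB'
  6B -> 'BBBBBB'
  2A -> 'AA'
  8B -> 'BBBBBBBB'

Decoded = BBBBBBBBBAAAABBBBBBBBBBBBBAABBBBBBBB


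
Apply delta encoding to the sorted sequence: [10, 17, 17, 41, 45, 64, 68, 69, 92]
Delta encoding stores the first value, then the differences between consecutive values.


First value: 10
Deltas:
  17 - 10 = 7
  17 - 17 = 0
  41 - 17 = 24
  45 - 41 = 4
  64 - 45 = 19
  68 - 64 = 4
  69 - 68 = 1
  92 - 69 = 23


Delta encoded: [10, 7, 0, 24, 4, 19, 4, 1, 23]


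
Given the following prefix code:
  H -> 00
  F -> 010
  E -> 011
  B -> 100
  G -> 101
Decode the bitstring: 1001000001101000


Decoding step by step:
Bits 100 -> B
Bits 100 -> B
Bits 00 -> H
Bits 011 -> E
Bits 010 -> F
Bits 00 -> H


Decoded message: BBHEFH


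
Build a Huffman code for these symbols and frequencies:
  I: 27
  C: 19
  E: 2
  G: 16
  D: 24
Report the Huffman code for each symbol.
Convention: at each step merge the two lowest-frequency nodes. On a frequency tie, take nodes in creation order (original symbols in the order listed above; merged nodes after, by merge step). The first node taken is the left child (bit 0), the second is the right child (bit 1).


Huffman tree construction:
Step 1: Merge E(2) + G(16) = 18
Step 2: Merge (E+G)(18) + C(19) = 37
Step 3: Merge D(24) + I(27) = 51
Step 4: Merge ((E+G)+C)(37) + (D+I)(51) = 88
Read each symbol's code off the tree from the root (left child = 0, right child = 1).

Codes:
  I: 11 (length 2)
  C: 01 (length 2)
  E: 000 (length 3)
  G: 001 (length 3)
  D: 10 (length 2)
Average code length: 194/88 = 2.2045 bits/symbol


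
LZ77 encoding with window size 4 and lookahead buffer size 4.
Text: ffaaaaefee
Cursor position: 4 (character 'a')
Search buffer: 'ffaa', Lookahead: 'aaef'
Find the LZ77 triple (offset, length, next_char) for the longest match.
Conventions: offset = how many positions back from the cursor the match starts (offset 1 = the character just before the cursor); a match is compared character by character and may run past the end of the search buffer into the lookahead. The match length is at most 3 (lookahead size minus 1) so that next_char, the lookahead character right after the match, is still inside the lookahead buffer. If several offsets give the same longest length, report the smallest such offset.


Try each offset into the search buffer:
  offset=1 (pos 3, char 'a'): match length 2
  offset=2 (pos 2, char 'a'): match length 2
  offset=3 (pos 1, char 'f'): match length 0
  offset=4 (pos 0, char 'f'): match length 0
Longest match has length 2, found at offsets 1, 2; take the smallest, offset 1.
next_char = character at position 4 + 2 = 6 -> 'e'

Best match: offset=1, length=2 (matching 'aa' starting at position 3)
LZ77 triple: (1, 2, 'e')


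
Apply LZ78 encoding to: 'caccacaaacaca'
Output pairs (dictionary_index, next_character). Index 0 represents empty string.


LZ78 encoding steps:
Dictionary: {0: ''}
Step 1: w='' (idx 0), next='c' -> output (0, 'c'), add 'c' as idx 1
Step 2: w='' (idx 0), next='a' -> output (0, 'a'), add 'a' as idx 2
Step 3: w='c' (idx 1), next='c' -> output (1, 'c'), add 'cc' as idx 3
Step 4: w='a' (idx 2), next='c' -> output (2, 'c'), add 'ac' as idx 4
Step 5: w='a' (idx 2), next='a' -> output (2, 'a'), add 'aa' as idx 5
Step 6: w='ac' (idx 4), next='a' -> output (4, 'a'), add 'aca' as idx 6
Step 7: w='c' (idx 1), next='a' -> output (1, 'a'), add 'ca' as idx 7


Encoded: [(0, 'c'), (0, 'a'), (1, 'c'), (2, 'c'), (2, 'a'), (4, 'a'), (1, 'a')]


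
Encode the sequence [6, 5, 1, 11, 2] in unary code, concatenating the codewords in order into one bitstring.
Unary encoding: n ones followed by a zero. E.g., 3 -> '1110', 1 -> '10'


Encode each number as n ones followed by a terminating 0:
  6 -> 1111110 (7 bits)
  5 -> 111110 (6 bits)
  1 -> 10 (2 bits)
  11 -> 111111111110 (12 bits)
  2 -> 110 (3 bits)
Total length = 7 + 6 + 2 + 12 + 3 = 30 bits.

Unary([6, 5, 1, 11, 2]) = 111111011111010111111111110110 (30 bits)


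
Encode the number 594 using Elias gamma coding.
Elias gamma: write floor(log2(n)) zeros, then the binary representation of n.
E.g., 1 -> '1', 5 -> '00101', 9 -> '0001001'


num_bits = floor(log2(594)) + 1 = 10
leading_zeros = num_bits - 1 = 9
binary(594) = 1001010010

Elias gamma(594) = '000000000' + '1001010010' = 0000000001001010010 (19 bits)


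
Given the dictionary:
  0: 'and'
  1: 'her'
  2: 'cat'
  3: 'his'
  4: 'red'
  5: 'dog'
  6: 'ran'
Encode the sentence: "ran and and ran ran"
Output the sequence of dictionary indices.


Look up each word in the dictionary:
  'ran' -> 6
  'and' -> 0
  'and' -> 0
  'ran' -> 6
  'ran' -> 6

Encoded: [6, 0, 0, 6, 6]


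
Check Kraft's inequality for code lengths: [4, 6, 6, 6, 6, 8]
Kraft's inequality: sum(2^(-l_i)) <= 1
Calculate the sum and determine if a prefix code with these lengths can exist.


Sum = 2^(-4) + 2^(-6) + 2^(-6) + 2^(-6) + 2^(-6) + 2^(-8)
    = 0.0625 + 0.015625 + 0.015625 + 0.015625 + 0.015625 + 0.00390625
    = 33/256 = 0.12890625
Since 0.12890625 <= 1, Kraft's inequality IS satisfied.
A prefix code with these lengths CAN exist.

Kraft sum = 0.12890625. Satisfied.


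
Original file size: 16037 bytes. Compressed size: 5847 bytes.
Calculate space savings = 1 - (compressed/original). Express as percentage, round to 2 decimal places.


ratio = compressed/original = 5847/16037 = 0.364594
savings = 1 - ratio = 1 - 0.364594 = 0.635406
as a percentage: 0.635406 * 100 = 63.54%

Space savings = 1 - 5847/16037 = 63.54%


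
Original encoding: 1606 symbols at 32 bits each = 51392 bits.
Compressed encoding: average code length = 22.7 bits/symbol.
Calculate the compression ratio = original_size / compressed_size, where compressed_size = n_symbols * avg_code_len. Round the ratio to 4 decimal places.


original_size = n_symbols * orig_bits = 1606 * 32 = 51392 bits
compressed_size = n_symbols * avg_code_len = 1606 * 22.7 = 36456.2 bits
ratio = original_size / compressed_size = 51392 / 36456.2 = 1.4097

Compression ratio = 1.4097


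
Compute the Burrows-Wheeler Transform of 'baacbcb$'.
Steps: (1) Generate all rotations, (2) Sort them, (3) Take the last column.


Rotations (sorted):
  0: $baacbcb -> last char: b
  1: aacbcb$b -> last char: b
  2: acbcb$ba -> last char: a
  3: b$baacbc -> last char: c
  4: baacbcb$ -> last char: $
  5: bcb$baac -> last char: c
  6: cb$baacb -> last char: b
  7: cbcb$baa -> last char: a


BWT = bbac$cba


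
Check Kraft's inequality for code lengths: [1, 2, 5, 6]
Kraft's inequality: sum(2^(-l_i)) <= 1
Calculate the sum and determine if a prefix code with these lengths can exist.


Sum = 2^(-1) + 2^(-2) + 2^(-5) + 2^(-6)
    = 0.5 + 0.25 + 0.03125 + 0.015625
    = 51/64 = 0.796875
Since 0.796875 <= 1, Kraft's inequality IS satisfied.
A prefix code with these lengths CAN exist.

Kraft sum = 0.796875. Satisfied.


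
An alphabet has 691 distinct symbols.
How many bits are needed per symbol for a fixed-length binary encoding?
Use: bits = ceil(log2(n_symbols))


log2(691) = 9.4325
Bracket: 2^9 = 512 < 691 <= 2^10 = 1024
So ceil(log2(691)) = 10

bits = ceil(log2(691)) = ceil(9.4325) = 10 bits


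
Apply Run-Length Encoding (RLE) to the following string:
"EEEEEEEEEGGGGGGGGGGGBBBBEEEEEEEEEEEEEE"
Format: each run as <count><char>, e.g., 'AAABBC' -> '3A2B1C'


Scanning runs left to right:
  i=0: run of 'E' x 9 -> '9E'
  i=9: run of 'G' x 11 -> '11G'
  i=20: run of 'B' x 4 -> '4B'
  i=24: run of 'E' x 14 -> '14E'

RLE = 9E11G4B14E


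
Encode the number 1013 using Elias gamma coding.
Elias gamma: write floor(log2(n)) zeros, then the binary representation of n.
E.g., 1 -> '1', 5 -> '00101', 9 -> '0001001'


num_bits = floor(log2(1013)) + 1 = 10
leading_zeros = num_bits - 1 = 9
binary(1013) = 1111110101

Elias gamma(1013) = '000000000' + '1111110101' = 0000000001111110101 (19 bits)


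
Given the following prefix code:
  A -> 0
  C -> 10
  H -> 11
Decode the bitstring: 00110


Decoding step by step:
Bits 0 -> A
Bits 0 -> A
Bits 11 -> H
Bits 0 -> A


Decoded message: AAHA


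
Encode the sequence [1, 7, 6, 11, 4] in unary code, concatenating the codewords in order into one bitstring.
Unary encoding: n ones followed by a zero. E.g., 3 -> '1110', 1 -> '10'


Encode each number as n ones followed by a terminating 0:
  1 -> 10 (2 bits)
  7 -> 11111110 (8 bits)
  6 -> 1111110 (7 bits)
  11 -> 111111111110 (12 bits)
  4 -> 11110 (5 bits)
Total length = 2 + 8 + 7 + 12 + 5 = 34 bits.

Unary([1, 7, 6, 11, 4]) = 1011111110111111011111111111011110 (34 bits)


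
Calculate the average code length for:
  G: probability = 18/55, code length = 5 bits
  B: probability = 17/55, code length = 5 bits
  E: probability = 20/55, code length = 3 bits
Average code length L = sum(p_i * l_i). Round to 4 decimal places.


Weighted contributions p_i * l_i:
  G: (18/55) * 5 = 90/55
  B: (17/55) * 5 = 85/55
  E: (20/55) * 3 = 60/55
Sum = (90 + 85 + 60)/55 = 235/55

L = 235/55 = 4.2727 bits/symbol


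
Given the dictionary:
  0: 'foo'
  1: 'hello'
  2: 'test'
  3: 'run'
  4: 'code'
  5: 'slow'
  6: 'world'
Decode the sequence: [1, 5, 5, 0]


Look up each index in the dictionary:
  1 -> 'hello'
  5 -> 'slow'
  5 -> 'slow'
  0 -> 'foo'

Decoded: "hello slow slow foo"


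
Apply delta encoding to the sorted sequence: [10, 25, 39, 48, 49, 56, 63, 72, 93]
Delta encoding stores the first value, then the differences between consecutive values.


First value: 10
Deltas:
  25 - 10 = 15
  39 - 25 = 14
  48 - 39 = 9
  49 - 48 = 1
  56 - 49 = 7
  63 - 56 = 7
  72 - 63 = 9
  93 - 72 = 21


Delta encoded: [10, 15, 14, 9, 1, 7, 7, 9, 21]


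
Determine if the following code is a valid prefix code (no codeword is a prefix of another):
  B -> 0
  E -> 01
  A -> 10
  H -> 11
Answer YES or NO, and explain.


Checking each pair (does one codeword prefix another?):
  B='0' vs E='01': prefix -- VIOLATION

NO -- this is NOT a valid prefix code. B (0) is a prefix of E (01).


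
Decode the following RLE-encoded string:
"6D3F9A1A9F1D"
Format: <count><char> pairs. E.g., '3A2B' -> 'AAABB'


Expanding each <count><char> pair:
  6D -> 'DDDDDD'
  3F -> 'FFF'
  9A -> 'AAAAAAAAA'
  1A -> 'A'
  9F -> 'FFFFFFFFF'
  1D -> 'D'

Decoded = DDDDDDFFFAAAAAAAAAAFFFFFFFFFD


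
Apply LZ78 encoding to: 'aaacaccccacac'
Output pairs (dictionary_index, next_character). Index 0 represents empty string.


LZ78 encoding steps:
Dictionary: {0: ''}
Step 1: w='' (idx 0), next='a' -> output (0, 'a'), add 'a' as idx 1
Step 2: w='a' (idx 1), next='a' -> output (1, 'a'), add 'aa' as idx 2
Step 3: w='' (idx 0), next='c' -> output (0, 'c'), add 'c' as idx 3
Step 4: w='a' (idx 1), next='c' -> output (1, 'c'), add 'ac' as idx 4
Step 5: w='c' (idx 3), next='c' -> output (3, 'c'), add 'cc' as idx 5
Step 6: w='c' (idx 3), next='a' -> output (3, 'a'), add 'ca' as idx 6
Step 7: w='ca' (idx 6), next='c' -> output (6, 'c'), add 'cac' as idx 7


Encoded: [(0, 'a'), (1, 'a'), (0, 'c'), (1, 'c'), (3, 'c'), (3, 'a'), (6, 'c')]


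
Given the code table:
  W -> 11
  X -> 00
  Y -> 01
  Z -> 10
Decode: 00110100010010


Decoding:
00 -> X
11 -> W
01 -> Y
00 -> X
01 -> Y
00 -> X
10 -> Z


Result: XWYXYXZ


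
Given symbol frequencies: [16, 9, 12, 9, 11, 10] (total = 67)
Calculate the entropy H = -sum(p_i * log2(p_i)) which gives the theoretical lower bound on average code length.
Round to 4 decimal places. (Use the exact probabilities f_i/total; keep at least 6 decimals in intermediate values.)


Per-symbol terms -p_i * log2(p_i) with p_i = f_i/67:
  p = 16/67 = 0.238806: log2(p) = -2.066089, -p*log2(p) = 0.493394
  p = 9/67 = 0.134328: log2(p) = -2.896164, -p*log2(p) = 0.389037
  p = 12/67 = 0.179104: log2(p) = -2.481127, -p*log2(p) = 0.444381
  p = 9/67 = 0.134328: log2(p) = -2.896164, -p*log2(p) = 0.389037
  p = 11/67 = 0.164179: log2(p) = -2.606658, -p*log2(p) = 0.427959
  p = 10/67 = 0.149254: log2(p) = -2.744161, -p*log2(p) = 0.409576
H = 0.493394 + 0.389037 + 0.444381 + 0.389037 + 0.427959 + 0.409576 = 2.553384

H = 2.5534 bits/symbol


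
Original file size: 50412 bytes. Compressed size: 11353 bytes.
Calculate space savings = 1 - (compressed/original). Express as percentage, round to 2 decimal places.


ratio = compressed/original = 11353/50412 = 0.225204
savings = 1 - ratio = 1 - 0.225204 = 0.774796
as a percentage: 0.774796 * 100 = 77.48%

Space savings = 1 - 11353/50412 = 77.48%


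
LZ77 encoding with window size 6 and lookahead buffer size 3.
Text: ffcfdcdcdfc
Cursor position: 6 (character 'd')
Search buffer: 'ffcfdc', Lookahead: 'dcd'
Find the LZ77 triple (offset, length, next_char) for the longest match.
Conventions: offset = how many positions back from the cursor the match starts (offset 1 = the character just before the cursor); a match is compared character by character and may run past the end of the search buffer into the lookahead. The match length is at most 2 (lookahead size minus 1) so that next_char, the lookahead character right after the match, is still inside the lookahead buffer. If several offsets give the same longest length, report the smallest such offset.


Try each offset into the search buffer:
  offset=1 (pos 5, char 'c'): match length 0
  offset=2 (pos 4, char 'd'): match length 2
  offset=3 (pos 3, char 'f'): match length 0
  offset=4 (pos 2, char 'c'): match length 0
  offset=5 (pos 1, char 'f'): match length 0
  offset=6 (pos 0, char 'f'): match length 0
Longest match has length 2 at offset 2.
next_char = character at position 6 + 2 = 8 -> 'd'

Best match: offset=2, length=2 (matching 'dc' starting at position 4)
LZ77 triple: (2, 2, 'd')


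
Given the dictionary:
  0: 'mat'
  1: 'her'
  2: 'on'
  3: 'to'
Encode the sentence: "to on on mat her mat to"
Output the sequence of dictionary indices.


Look up each word in the dictionary:
  'to' -> 3
  'on' -> 2
  'on' -> 2
  'mat' -> 0
  'her' -> 1
  'mat' -> 0
  'to' -> 3

Encoded: [3, 2, 2, 0, 1, 0, 3]


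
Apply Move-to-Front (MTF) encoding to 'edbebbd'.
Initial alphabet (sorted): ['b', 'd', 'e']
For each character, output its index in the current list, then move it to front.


MTF encoding:
'e': index 2 in ['b', 'd', 'e'] -> ['e', 'b', 'd']
'd': index 2 in ['e', 'b', 'd'] -> ['d', 'e', 'b']
'b': index 2 in ['d', 'e', 'b'] -> ['b', 'd', 'e']
'e': index 2 in ['b', 'd', 'e'] -> ['e', 'b', 'd']
'b': index 1 in ['e', 'b', 'd'] -> ['b', 'e', 'd']
'b': index 0 in ['b', 'e', 'd'] -> ['b', 'e', 'd']
'd': index 2 in ['b', 'e', 'd'] -> ['d', 'b', 'e']


Output: [2, 2, 2, 2, 1, 0, 2]


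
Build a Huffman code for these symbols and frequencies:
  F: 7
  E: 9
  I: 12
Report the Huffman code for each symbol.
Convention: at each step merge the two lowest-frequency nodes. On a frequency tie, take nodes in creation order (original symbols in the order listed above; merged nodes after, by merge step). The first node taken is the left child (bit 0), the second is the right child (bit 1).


Huffman tree construction:
Step 1: Merge F(7) + E(9) = 16
Step 2: Merge I(12) + (F+E)(16) = 28
Read each symbol's code off the tree from the root (left child = 0, right child = 1).

Codes:
  F: 10 (length 2)
  E: 11 (length 2)
  I: 0 (length 1)
Average code length: 44/28 = 1.5714 bits/symbol


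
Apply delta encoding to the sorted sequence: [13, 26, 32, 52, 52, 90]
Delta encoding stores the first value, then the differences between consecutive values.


First value: 13
Deltas:
  26 - 13 = 13
  32 - 26 = 6
  52 - 32 = 20
  52 - 52 = 0
  90 - 52 = 38


Delta encoded: [13, 13, 6, 20, 0, 38]


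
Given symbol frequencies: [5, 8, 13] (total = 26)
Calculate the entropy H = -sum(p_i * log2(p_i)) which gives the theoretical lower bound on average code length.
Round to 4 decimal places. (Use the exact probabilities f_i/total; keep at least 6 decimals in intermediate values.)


Per-symbol terms -p_i * log2(p_i) with p_i = f_i/26:
  p = 5/26 = 0.192308: log2(p) = -2.378512, -p*log2(p) = 0.457406
  p = 8/26 = 0.307692: log2(p) = -1.700440, -p*log2(p) = 0.523212
  p = 13/26 = 0.500000: log2(p) = -1.000000, -p*log2(p) = 0.500000
H = 0.457406 + 0.523212 + 0.500000 = 1.480618

H = 1.4806 bits/symbol


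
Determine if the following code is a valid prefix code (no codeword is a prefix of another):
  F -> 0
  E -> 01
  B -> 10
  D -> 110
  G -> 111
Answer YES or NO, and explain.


Checking each pair (does one codeword prefix another?):
  F='0' vs E='01': prefix -- VIOLATION

NO -- this is NOT a valid prefix code. F (0) is a prefix of E (01).


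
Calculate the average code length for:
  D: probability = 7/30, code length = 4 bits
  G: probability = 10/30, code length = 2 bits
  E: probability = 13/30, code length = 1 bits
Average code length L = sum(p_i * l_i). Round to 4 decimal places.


Weighted contributions p_i * l_i:
  D: (7/30) * 4 = 28/30
  G: (10/30) * 2 = 20/30
  E: (13/30) * 1 = 13/30
Sum = (28 + 20 + 13)/30 = 61/30

L = 61/30 = 2.0333 bits/symbol


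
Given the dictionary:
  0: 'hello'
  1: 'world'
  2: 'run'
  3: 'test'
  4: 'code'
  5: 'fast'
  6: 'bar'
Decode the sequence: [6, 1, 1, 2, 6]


Look up each index in the dictionary:
  6 -> 'bar'
  1 -> 'world'
  1 -> 'world'
  2 -> 'run'
  6 -> 'bar'

Decoded: "bar world world run bar"


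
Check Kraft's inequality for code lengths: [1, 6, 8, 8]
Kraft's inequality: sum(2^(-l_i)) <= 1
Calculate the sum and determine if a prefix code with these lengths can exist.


Sum = 2^(-1) + 2^(-6) + 2^(-8) + 2^(-8)
    = 0.5 + 0.015625 + 0.00390625 + 0.00390625
    = 134/256 = 0.5234375
Since 0.5234375 <= 1, Kraft's inequality IS satisfied.
A prefix code with these lengths CAN exist.

Kraft sum = 0.5234375. Satisfied.


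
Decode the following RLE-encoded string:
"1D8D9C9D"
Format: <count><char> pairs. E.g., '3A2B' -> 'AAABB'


Expanding each <count><char> pair:
  1D -> 'D'
  8D -> 'DDDDDDDD'
  9C -> 'CCCCCCCCC'
  9D -> 'DDDDDDDDD'

Decoded = DDDDDDDDDCCCCCCCCCDDDDDDDDD


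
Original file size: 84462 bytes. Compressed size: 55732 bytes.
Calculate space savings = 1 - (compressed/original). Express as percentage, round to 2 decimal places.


ratio = compressed/original = 55732/84462 = 0.659847
savings = 1 - ratio = 1 - 0.659847 = 0.340153
as a percentage: 0.340153 * 100 = 34.02%

Space savings = 1 - 55732/84462 = 34.02%
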